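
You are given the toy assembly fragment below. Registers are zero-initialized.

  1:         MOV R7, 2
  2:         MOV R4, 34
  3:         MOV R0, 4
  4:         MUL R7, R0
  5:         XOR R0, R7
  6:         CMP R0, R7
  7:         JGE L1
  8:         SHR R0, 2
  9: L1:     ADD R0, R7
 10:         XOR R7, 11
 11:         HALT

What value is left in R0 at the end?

MOV R7, 2 → R7=2
MOV R4, 34 → R4=34
MOV R0, 4 → R0=4
MUL R7, R0 → R7=2*4=8
XOR R0, R7 → R0=4^8=12
CMP R0, R7  (cmp 12,8)
JGE L1: taken
ADD R0, R7 → R0=12+8=20
XOR R7, 11 → R7=8^11=3
halt.

20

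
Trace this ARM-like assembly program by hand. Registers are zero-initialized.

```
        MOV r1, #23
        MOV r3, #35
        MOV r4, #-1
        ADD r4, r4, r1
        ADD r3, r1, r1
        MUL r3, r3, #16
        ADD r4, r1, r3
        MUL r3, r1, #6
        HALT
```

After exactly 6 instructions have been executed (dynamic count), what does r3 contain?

MOV r1, #23 → r1=23
MOV r3, #35 → r3=35
MOV r4, #-1 → r4=-1
ADD r4, r4, r1 → r4=(-1)+23=22
ADD r3, r1, r1 → r3=23+23=46
MUL r3, r3, #16 → r3=46*16=736
After step 6: r3 = 736.

736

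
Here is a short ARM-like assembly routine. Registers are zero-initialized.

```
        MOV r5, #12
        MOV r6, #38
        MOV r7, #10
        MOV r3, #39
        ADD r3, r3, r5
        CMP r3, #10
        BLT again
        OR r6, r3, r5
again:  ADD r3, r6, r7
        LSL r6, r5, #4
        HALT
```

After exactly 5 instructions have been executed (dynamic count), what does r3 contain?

51

after MOV r5, #12: r5=12
after MOV r6, #38: r6=38
after MOV r7, #10: r7=10
after MOV r3, #39: r3=39
after ADD r3, r3, r5: r3=39+12=51
After step 5: r3 = 51.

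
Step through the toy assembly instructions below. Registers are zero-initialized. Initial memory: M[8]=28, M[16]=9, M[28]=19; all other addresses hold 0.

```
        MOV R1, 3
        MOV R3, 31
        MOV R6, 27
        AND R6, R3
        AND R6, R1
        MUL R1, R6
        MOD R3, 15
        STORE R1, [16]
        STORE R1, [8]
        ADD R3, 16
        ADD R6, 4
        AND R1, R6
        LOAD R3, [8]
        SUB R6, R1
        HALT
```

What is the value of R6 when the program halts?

after MOV R1, 3: R1=3
after MOV R3, 31: R3=31
after MOV R6, 27: R6=27
after AND R6, R3: R6=27&31=27
after AND R6, R1: R6=27&3=3
after MUL R1, R6: R1=3*3=9
after MOD R3, 15: R3=31%15=1
STORE R1, [16] → M[16]=9
STORE R1, [8] → M[8]=9
after ADD R3, 16: R3=1+16=17
after ADD R6, 4: R6=3+4=7
after AND R1, R6: R1=9&7=1
after LOAD R3, [8]: R3=M[8]=9
after SUB R6, R1: R6=7-1=6
halt.

6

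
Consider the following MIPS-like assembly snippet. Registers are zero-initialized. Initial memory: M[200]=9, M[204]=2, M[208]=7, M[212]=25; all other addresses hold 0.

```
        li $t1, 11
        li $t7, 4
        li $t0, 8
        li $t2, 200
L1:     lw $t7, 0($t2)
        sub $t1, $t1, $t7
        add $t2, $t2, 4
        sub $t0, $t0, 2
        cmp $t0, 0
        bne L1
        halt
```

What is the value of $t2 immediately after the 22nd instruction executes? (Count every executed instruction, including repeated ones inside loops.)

li $t1, 11 → $t1=11
li $t7, 4 → $t7=4
li $t0, 8 → $t0=8
li $t2, 200 → $t2=200
lw $t7, 0($t2) → $t7=M[200]=9
sub $t1, $t1, $t7 → $t1=11-9=2
add $t2, $t2, 4 → $t2=200+4=204
sub $t0, $t0, 2 → $t0=8-2=6
cmp $t0, 0  (cmp 6,0)
bne L1: taken
lw $t7, 0($t2) → $t7=M[204]=2
sub $t1, $t1, $t7 → $t1=2-2=0
add $t2, $t2, 4 → $t2=204+4=208
sub $t0, $t0, 2 → $t0=6-2=4
cmp $t0, 0  (cmp 4,0)
bne L1: taken
lw $t7, 0($t2) → $t7=M[208]=7
sub $t1, $t1, $t7 → $t1=0-7=-7
add $t2, $t2, 4 → $t2=208+4=212
sub $t0, $t0, 2 → $t0=4-2=2
cmp $t0, 0  (cmp 2,0)
bne L1: taken
After step 22: $t2 = 212.

212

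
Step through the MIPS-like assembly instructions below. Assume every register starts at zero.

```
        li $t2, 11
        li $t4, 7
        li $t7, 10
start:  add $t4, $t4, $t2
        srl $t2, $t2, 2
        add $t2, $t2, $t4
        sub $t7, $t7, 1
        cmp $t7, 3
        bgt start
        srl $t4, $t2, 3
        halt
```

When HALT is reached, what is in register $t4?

li $t2, 11 → $t2=11
li $t4, 7 → $t4=7
li $t7, 10 → $t7=10
add $t4, $t4, $t2 → $t4=7+11=18
srl $t2, $t2, 2 → $t2=11>>2=2
add $t2, $t2, $t4 → $t2=2+18=20
sub $t7, $t7, 1 → $t7=10-1=9
cmp $t7, 3  (cmp 9,3)
bgt start: taken
add $t4, $t4, $t2 → $t4=18+20=38
srl $t2, $t2, 2 → $t2=20>>2=5
add $t2, $t2, $t4 → $t2=5+38=43
sub $t7, $t7, 1 → $t7=9-1=8
cmp $t7, 3  (cmp 8,3)
bgt start: taken
add $t4, $t4, $t2 → $t4=38+43=81
srl $t2, $t2, 2 → $t2=43>>2=10
add $t2, $t2, $t4 → $t2=10+81=91
sub $t7, $t7, 1 → $t7=8-1=7
cmp $t7, 3  (cmp 7,3)
bgt start: taken
add $t4, $t4, $t2 → $t4=81+91=172
srl $t2, $t2, 2 → $t2=91>>2=22
add $t2, $t2, $t4 → $t2=22+172=194
sub $t7, $t7, 1 → $t7=7-1=6
cmp $t7, 3  (cmp 6,3)
bgt start: taken
add $t4, $t4, $t2 → $t4=172+194=366
srl $t2, $t2, 2 → $t2=194>>2=48
add $t2, $t2, $t4 → $t2=48+366=414
sub $t7, $t7, 1 → $t7=6-1=5
cmp $t7, 3  (cmp 5,3)
bgt start: taken
add $t4, $t4, $t2 → $t4=366+414=780
srl $t2, $t2, 2 → $t2=414>>2=103
add $t2, $t2, $t4 → $t2=103+780=883
sub $t7, $t7, 1 → $t7=5-1=4
cmp $t7, 3  (cmp 4,3)
bgt start: taken
add $t4, $t4, $t2 → $t4=780+883=1663
srl $t2, $t2, 2 → $t2=883>>2=220
add $t2, $t2, $t4 → $t2=220+1663=1883
sub $t7, $t7, 1 → $t7=4-1=3
cmp $t7, 3  (cmp 3,3)
bgt start: not taken
srl $t4, $t2, 3 → $t4=1883>>3=235
halt.

235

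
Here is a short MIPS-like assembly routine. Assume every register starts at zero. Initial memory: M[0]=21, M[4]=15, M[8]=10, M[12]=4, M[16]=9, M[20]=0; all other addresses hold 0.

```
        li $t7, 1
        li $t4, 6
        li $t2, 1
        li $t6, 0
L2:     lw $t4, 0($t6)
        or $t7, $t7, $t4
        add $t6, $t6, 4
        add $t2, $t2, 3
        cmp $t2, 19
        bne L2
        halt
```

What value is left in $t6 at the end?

$t7=1
$t4=6
$t2=1
$t6=0
$t4=M[0]=21
$t7=1|21=21
$t6=0+4=4
$t2=1+3=4
cmp $t2, 19  (cmp 4,19)
bne L2: taken
$t4=M[4]=15
$t7=21|15=31
$t6=4+4=8
$t2=4+3=7
cmp $t2, 19  (cmp 7,19)
bne L2: taken
$t4=M[8]=10
$t7=31|10=31
$t6=8+4=12
$t2=7+3=10
cmp $t2, 19  (cmp 10,19)
bne L2: taken
$t4=M[12]=4
$t7=31|4=31
$t6=12+4=16
$t2=10+3=13
cmp $t2, 19  (cmp 13,19)
bne L2: taken
$t4=M[16]=9
$t7=31|9=31
$t6=16+4=20
$t2=13+3=16
cmp $t2, 19  (cmp 16,19)
bne L2: taken
$t4=M[20]=0
$t7=31|0=31
$t6=20+4=24
$t2=16+3=19
cmp $t2, 19  (cmp 19,19)
bne L2: not taken
halt.

24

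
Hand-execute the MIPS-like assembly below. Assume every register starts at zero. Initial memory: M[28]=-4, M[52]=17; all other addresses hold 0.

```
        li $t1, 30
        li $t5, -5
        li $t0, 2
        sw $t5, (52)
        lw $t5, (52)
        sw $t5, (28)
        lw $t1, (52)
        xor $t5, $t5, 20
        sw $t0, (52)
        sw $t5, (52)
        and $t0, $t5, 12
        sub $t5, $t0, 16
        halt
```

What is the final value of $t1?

after li $t1, 30: $t1=30
after li $t5, -5: $t5=-5
after li $t0, 2: $t0=2
sw $t5, (52) → M[52]=-5
after lw $t5, (52): $t5=M[52]=-5
sw $t5, (28) → M[28]=-5
after lw $t1, (52): $t1=M[52]=-5
after xor $t5, $t5, 20: $t5=(-5)^20=-17
sw $t0, (52) → M[52]=2
sw $t5, (52) → M[52]=-17
after and $t0, $t5, 12: $t0=(-17)&12=12
after sub $t5, $t0, 16: $t5=12-16=-4
halt.

-5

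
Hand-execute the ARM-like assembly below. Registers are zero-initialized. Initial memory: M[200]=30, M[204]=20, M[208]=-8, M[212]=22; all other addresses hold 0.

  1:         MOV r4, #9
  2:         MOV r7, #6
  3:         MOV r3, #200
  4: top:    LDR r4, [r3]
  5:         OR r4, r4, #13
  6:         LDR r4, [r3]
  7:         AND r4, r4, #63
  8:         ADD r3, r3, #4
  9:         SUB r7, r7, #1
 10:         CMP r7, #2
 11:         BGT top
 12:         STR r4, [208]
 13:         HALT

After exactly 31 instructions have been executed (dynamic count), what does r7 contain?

MOV r4, #9 → r4=9
MOV r7, #6 → r7=6
MOV r3, #200 → r3=200
LDR r4, [r3] → r4=M[200]=30
OR r4, r4, #13 → r4=30|13=31
LDR r4, [r3] → r4=M[200]=30
AND r4, r4, #63 → r4=30&63=30
ADD r3, r3, #4 → r3=200+4=204
SUB r7, r7, #1 → r7=6-1=5
CMP r7, #2  (cmp 5,2)
BGT top: taken
LDR r4, [r3] → r4=M[204]=20
OR r4, r4, #13 → r4=20|13=29
LDR r4, [r3] → r4=M[204]=20
AND r4, r4, #63 → r4=20&63=20
ADD r3, r3, #4 → r3=204+4=208
SUB r7, r7, #1 → r7=5-1=4
CMP r7, #2  (cmp 4,2)
BGT top: taken
LDR r4, [r3] → r4=M[208]=-8
OR r4, r4, #13 → r4=(-8)|13=-3
LDR r4, [r3] → r4=M[208]=-8
AND r4, r4, #63 → r4=(-8)&63=56
ADD r3, r3, #4 → r3=208+4=212
SUB r7, r7, #1 → r7=4-1=3
CMP r7, #2  (cmp 3,2)
BGT top: taken
LDR r4, [r3] → r4=M[212]=22
OR r4, r4, #13 → r4=22|13=31
LDR r4, [r3] → r4=M[212]=22
AND r4, r4, #63 → r4=22&63=22
After step 31: r7 = 3.

3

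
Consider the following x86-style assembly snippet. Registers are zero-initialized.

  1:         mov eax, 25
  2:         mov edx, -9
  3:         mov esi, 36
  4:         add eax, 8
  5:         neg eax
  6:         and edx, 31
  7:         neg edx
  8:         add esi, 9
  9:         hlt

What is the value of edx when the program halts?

eax=25
edx=-9
esi=36
eax=25+8=33
eax=-(33)=-33
edx=(-9)&31=23
edx=-(23)=-23
esi=36+9=45
halt.

-23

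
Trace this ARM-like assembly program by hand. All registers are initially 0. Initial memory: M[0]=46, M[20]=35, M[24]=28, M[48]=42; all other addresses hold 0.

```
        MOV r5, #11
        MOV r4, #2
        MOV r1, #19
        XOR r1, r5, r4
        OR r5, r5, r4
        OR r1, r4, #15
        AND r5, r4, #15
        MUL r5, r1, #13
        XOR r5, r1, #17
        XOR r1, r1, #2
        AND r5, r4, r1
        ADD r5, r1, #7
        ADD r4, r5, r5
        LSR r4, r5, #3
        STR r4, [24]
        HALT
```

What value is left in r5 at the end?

20

r5=11
r4=2
r1=19
r1=11^2=9
r5=11|2=11
r1=2|15=15
r5=2&15=2
r5=15*13=195
r5=15^17=30
r1=15^2=13
r5=2&13=0
r5=13+7=20
r4=20+20=40
r4=20>>3=2
STR r4, [24] → M[24]=2
halt.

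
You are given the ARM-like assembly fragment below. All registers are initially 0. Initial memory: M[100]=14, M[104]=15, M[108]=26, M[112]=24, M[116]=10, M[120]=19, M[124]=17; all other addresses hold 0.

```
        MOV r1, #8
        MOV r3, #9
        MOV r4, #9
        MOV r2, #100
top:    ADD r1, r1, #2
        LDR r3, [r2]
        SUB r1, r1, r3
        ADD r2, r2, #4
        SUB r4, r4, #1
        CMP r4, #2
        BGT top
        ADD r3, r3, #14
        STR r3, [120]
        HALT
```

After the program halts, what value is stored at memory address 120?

31

after MOV r1, #8: r1=8
after MOV r3, #9: r3=9
after MOV r4, #9: r4=9
after MOV r2, #100: r2=100
after ADD r1, r1, #2: r1=8+2=10
after LDR r3, [r2]: r3=M[100]=14
after SUB r1, r1, r3: r1=10-14=-4
after ADD r2, r2, #4: r2=100+4=104
after SUB r4, r4, #1: r4=9-1=8
CMP r4, #2  (cmp 8,2)
BGT top: taken
after ADD r1, r1, #2: r1=(-4)+2=-2
after LDR r3, [r2]: r3=M[104]=15
after SUB r1, r1, r3: r1=(-2)-15=-17
after ADD r2, r2, #4: r2=104+4=108
after SUB r4, r4, #1: r4=8-1=7
CMP r4, #2  (cmp 7,2)
BGT top: taken
after ADD r1, r1, #2: r1=(-17)+2=-15
after LDR r3, [r2]: r3=M[108]=26
after SUB r1, r1, r3: r1=(-15)-26=-41
after ADD r2, r2, #4: r2=108+4=112
after SUB r4, r4, #1: r4=7-1=6
CMP r4, #2  (cmp 6,2)
BGT top: taken
after ADD r1, r1, #2: r1=(-41)+2=-39
after LDR r3, [r2]: r3=M[112]=24
after SUB r1, r1, r3: r1=(-39)-24=-63
after ADD r2, r2, #4: r2=112+4=116
after SUB r4, r4, #1: r4=6-1=5
CMP r4, #2  (cmp 5,2)
BGT top: taken
after ADD r1, r1, #2: r1=(-63)+2=-61
after LDR r3, [r2]: r3=M[116]=10
after SUB r1, r1, r3: r1=(-61)-10=-71
after ADD r2, r2, #4: r2=116+4=120
after SUB r4, r4, #1: r4=5-1=4
CMP r4, #2  (cmp 4,2)
BGT top: taken
after ADD r1, r1, #2: r1=(-71)+2=-69
after LDR r3, [r2]: r3=M[120]=19
after SUB r1, r1, r3: r1=(-69)-19=-88
after ADD r2, r2, #4: r2=120+4=124
after SUB r4, r4, #1: r4=4-1=3
CMP r4, #2  (cmp 3,2)
BGT top: taken
after ADD r1, r1, #2: r1=(-88)+2=-86
after LDR r3, [r2]: r3=M[124]=17
after SUB r1, r1, r3: r1=(-86)-17=-103
after ADD r2, r2, #4: r2=124+4=128
after SUB r4, r4, #1: r4=3-1=2
CMP r4, #2  (cmp 2,2)
BGT top: not taken
after ADD r3, r3, #14: r3=17+14=31
STR r3, [120] → M[120]=31
halt.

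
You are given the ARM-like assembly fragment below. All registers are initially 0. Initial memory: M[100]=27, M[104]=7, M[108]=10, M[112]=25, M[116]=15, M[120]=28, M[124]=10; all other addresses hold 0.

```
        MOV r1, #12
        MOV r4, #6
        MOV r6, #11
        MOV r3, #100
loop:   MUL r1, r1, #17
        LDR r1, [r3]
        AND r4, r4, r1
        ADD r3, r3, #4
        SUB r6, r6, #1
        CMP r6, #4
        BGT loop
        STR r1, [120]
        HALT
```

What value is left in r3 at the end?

128

MOV r1, #12 → r1=12
MOV r4, #6 → r4=6
MOV r6, #11 → r6=11
MOV r3, #100 → r3=100
MUL r1, r1, #17 → r1=12*17=204
LDR r1, [r3] → r1=M[100]=27
AND r4, r4, r1 → r4=6&27=2
ADD r3, r3, #4 → r3=100+4=104
SUB r6, r6, #1 → r6=11-1=10
CMP r6, #4  (cmp 10,4)
BGT loop: taken
MUL r1, r1, #17 → r1=27*17=459
LDR r1, [r3] → r1=M[104]=7
AND r4, r4, r1 → r4=2&7=2
ADD r3, r3, #4 → r3=104+4=108
SUB r6, r6, #1 → r6=10-1=9
CMP r6, #4  (cmp 9,4)
BGT loop: taken
MUL r1, r1, #17 → r1=7*17=119
LDR r1, [r3] → r1=M[108]=10
AND r4, r4, r1 → r4=2&10=2
ADD r3, r3, #4 → r3=108+4=112
SUB r6, r6, #1 → r6=9-1=8
CMP r6, #4  (cmp 8,4)
BGT loop: taken
MUL r1, r1, #17 → r1=10*17=170
LDR r1, [r3] → r1=M[112]=25
AND r4, r4, r1 → r4=2&25=0
ADD r3, r3, #4 → r3=112+4=116
SUB r6, r6, #1 → r6=8-1=7
CMP r6, #4  (cmp 7,4)
BGT loop: taken
MUL r1, r1, #17 → r1=25*17=425
LDR r1, [r3] → r1=M[116]=15
AND r4, r4, r1 → r4=0&15=0
ADD r3, r3, #4 → r3=116+4=120
SUB r6, r6, #1 → r6=7-1=6
CMP r6, #4  (cmp 6,4)
BGT loop: taken
MUL r1, r1, #17 → r1=15*17=255
LDR r1, [r3] → r1=M[120]=28
AND r4, r4, r1 → r4=0&28=0
ADD r3, r3, #4 → r3=120+4=124
SUB r6, r6, #1 → r6=6-1=5
CMP r6, #4  (cmp 5,4)
BGT loop: taken
MUL r1, r1, #17 → r1=28*17=476
LDR r1, [r3] → r1=M[124]=10
AND r4, r4, r1 → r4=0&10=0
ADD r3, r3, #4 → r3=124+4=128
SUB r6, r6, #1 → r6=5-1=4
CMP r6, #4  (cmp 4,4)
BGT loop: not taken
STR r1, [120] → M[120]=10
halt.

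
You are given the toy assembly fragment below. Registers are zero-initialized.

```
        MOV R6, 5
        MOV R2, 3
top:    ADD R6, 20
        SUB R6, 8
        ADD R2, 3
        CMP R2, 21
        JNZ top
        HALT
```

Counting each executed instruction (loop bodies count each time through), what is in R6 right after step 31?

R6=5
R2=3
R6=5+20=25
R6=25-8=17
R2=3+3=6
CMP R2, 21  (cmp 6,21)
JNZ top: taken
R6=17+20=37
R6=37-8=29
R2=6+3=9
CMP R2, 21  (cmp 9,21)
JNZ top: taken
R6=29+20=49
R6=49-8=41
R2=9+3=12
CMP R2, 21  (cmp 12,21)
JNZ top: taken
R6=41+20=61
R6=61-8=53
R2=12+3=15
CMP R2, 21  (cmp 15,21)
JNZ top: taken
R6=53+20=73
R6=73-8=65
R2=15+3=18
CMP R2, 21  (cmp 18,21)
JNZ top: taken
R6=65+20=85
R6=85-8=77
R2=18+3=21
CMP R2, 21  (cmp 21,21)
After step 31: R6 = 77.

77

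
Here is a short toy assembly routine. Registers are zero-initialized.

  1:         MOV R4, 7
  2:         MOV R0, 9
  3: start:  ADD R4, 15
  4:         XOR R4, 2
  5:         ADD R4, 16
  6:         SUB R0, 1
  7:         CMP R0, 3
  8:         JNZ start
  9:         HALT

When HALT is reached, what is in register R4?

189

MOV R4, 7 → R4=7
MOV R0, 9 → R0=9
ADD R4, 15 → R4=7+15=22
XOR R4, 2 → R4=22^2=20
ADD R4, 16 → R4=20+16=36
SUB R0, 1 → R0=9-1=8
CMP R0, 3  (cmp 8,3)
JNZ start: taken
ADD R4, 15 → R4=36+15=51
XOR R4, 2 → R4=51^2=49
ADD R4, 16 → R4=49+16=65
SUB R0, 1 → R0=8-1=7
CMP R0, 3  (cmp 7,3)
JNZ start: taken
ADD R4, 15 → R4=65+15=80
XOR R4, 2 → R4=80^2=82
ADD R4, 16 → R4=82+16=98
SUB R0, 1 → R0=7-1=6
CMP R0, 3  (cmp 6,3)
JNZ start: taken
ADD R4, 15 → R4=98+15=113
XOR R4, 2 → R4=113^2=115
ADD R4, 16 → R4=115+16=131
SUB R0, 1 → R0=6-1=5
CMP R0, 3  (cmp 5,3)
JNZ start: taken
ADD R4, 15 → R4=131+15=146
XOR R4, 2 → R4=146^2=144
ADD R4, 16 → R4=144+16=160
SUB R0, 1 → R0=5-1=4
CMP R0, 3  (cmp 4,3)
JNZ start: taken
ADD R4, 15 → R4=160+15=175
XOR R4, 2 → R4=175^2=173
ADD R4, 16 → R4=173+16=189
SUB R0, 1 → R0=4-1=3
CMP R0, 3  (cmp 3,3)
JNZ start: not taken
halt.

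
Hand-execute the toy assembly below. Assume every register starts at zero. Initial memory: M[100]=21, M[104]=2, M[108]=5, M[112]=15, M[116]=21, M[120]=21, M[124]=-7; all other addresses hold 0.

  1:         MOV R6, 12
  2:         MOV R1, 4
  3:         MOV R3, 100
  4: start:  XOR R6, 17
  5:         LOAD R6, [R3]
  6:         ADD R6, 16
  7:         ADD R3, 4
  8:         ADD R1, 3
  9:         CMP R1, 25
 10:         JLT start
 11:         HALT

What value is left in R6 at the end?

MOV R6, 12 → R6=12
MOV R1, 4 → R1=4
MOV R3, 100 → R3=100
XOR R6, 17 → R6=12^17=29
LOAD R6, [R3] → R6=M[100]=21
ADD R6, 16 → R6=21+16=37
ADD R3, 4 → R3=100+4=104
ADD R1, 3 → R1=4+3=7
CMP R1, 25  (cmp 7,25)
JLT start: taken
XOR R6, 17 → R6=37^17=52
LOAD R6, [R3] → R6=M[104]=2
ADD R6, 16 → R6=2+16=18
ADD R3, 4 → R3=104+4=108
ADD R1, 3 → R1=7+3=10
CMP R1, 25  (cmp 10,25)
JLT start: taken
XOR R6, 17 → R6=18^17=3
LOAD R6, [R3] → R6=M[108]=5
ADD R6, 16 → R6=5+16=21
ADD R3, 4 → R3=108+4=112
ADD R1, 3 → R1=10+3=13
CMP R1, 25  (cmp 13,25)
JLT start: taken
XOR R6, 17 → R6=21^17=4
LOAD R6, [R3] → R6=M[112]=15
ADD R6, 16 → R6=15+16=31
ADD R3, 4 → R3=112+4=116
ADD R1, 3 → R1=13+3=16
CMP R1, 25  (cmp 16,25)
JLT start: taken
XOR R6, 17 → R6=31^17=14
LOAD R6, [R3] → R6=M[116]=21
ADD R6, 16 → R6=21+16=37
ADD R3, 4 → R3=116+4=120
ADD R1, 3 → R1=16+3=19
CMP R1, 25  (cmp 19,25)
JLT start: taken
XOR R6, 17 → R6=37^17=52
LOAD R6, [R3] → R6=M[120]=21
ADD R6, 16 → R6=21+16=37
ADD R3, 4 → R3=120+4=124
ADD R1, 3 → R1=19+3=22
CMP R1, 25  (cmp 22,25)
JLT start: taken
XOR R6, 17 → R6=37^17=52
LOAD R6, [R3] → R6=M[124]=-7
ADD R6, 16 → R6=(-7)+16=9
ADD R3, 4 → R3=124+4=128
ADD R1, 3 → R1=22+3=25
CMP R1, 25  (cmp 25,25)
JLT start: not taken
halt.

9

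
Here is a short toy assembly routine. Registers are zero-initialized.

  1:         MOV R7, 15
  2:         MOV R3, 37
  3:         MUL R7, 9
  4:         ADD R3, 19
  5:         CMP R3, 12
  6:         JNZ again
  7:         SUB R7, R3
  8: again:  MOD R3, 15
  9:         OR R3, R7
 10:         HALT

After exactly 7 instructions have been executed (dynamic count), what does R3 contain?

11

after MOV R7, 15: R7=15
after MOV R3, 37: R3=37
after MUL R7, 9: R7=15*9=135
after ADD R3, 19: R3=37+19=56
CMP R3, 12  (cmp 56,12)
JNZ again: taken
after MOD R3, 15: R3=56%15=11
After step 7: R3 = 11.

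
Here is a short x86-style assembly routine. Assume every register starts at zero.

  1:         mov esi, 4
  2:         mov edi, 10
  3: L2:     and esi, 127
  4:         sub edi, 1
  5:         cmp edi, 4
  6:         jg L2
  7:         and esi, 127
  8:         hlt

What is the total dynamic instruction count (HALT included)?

28

after mov esi, 4: esi=4
after mov edi, 10: edi=10
after and esi, 127: esi=4&127=4
after sub edi, 1: edi=10-1=9
cmp edi, 4  (cmp 9,4)
jg L2: taken
after and esi, 127: esi=4&127=4
after sub edi, 1: edi=9-1=8
cmp edi, 4  (cmp 8,4)
jg L2: taken
after and esi, 127: esi=4&127=4
after sub edi, 1: edi=8-1=7
cmp edi, 4  (cmp 7,4)
jg L2: taken
after and esi, 127: esi=4&127=4
after sub edi, 1: edi=7-1=6
cmp edi, 4  (cmp 6,4)
jg L2: taken
after and esi, 127: esi=4&127=4
after sub edi, 1: edi=6-1=5
cmp edi, 4  (cmp 5,4)
jg L2: taken
after and esi, 127: esi=4&127=4
after sub edi, 1: edi=5-1=4
cmp edi, 4  (cmp 4,4)
jg L2: not taken
after and esi, 127: esi=4&127=4
halt.
Total executed instructions: 28.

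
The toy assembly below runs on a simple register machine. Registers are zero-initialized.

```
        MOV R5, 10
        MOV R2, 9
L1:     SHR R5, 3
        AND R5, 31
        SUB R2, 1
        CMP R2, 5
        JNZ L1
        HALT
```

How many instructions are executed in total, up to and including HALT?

MOV R5, 10 → R5=10
MOV R2, 9 → R2=9
SHR R5, 3 → R5=10>>3=1
AND R5, 31 → R5=1&31=1
SUB R2, 1 → R2=9-1=8
CMP R2, 5  (cmp 8,5)
JNZ L1: taken
SHR R5, 3 → R5=1>>3=0
AND R5, 31 → R5=0&31=0
SUB R2, 1 → R2=8-1=7
CMP R2, 5  (cmp 7,5)
JNZ L1: taken
SHR R5, 3 → R5=0>>3=0
AND R5, 31 → R5=0&31=0
SUB R2, 1 → R2=7-1=6
CMP R2, 5  (cmp 6,5)
JNZ L1: taken
SHR R5, 3 → R5=0>>3=0
AND R5, 31 → R5=0&31=0
SUB R2, 1 → R2=6-1=5
CMP R2, 5  (cmp 5,5)
JNZ L1: not taken
halt.
Total executed instructions: 23.

23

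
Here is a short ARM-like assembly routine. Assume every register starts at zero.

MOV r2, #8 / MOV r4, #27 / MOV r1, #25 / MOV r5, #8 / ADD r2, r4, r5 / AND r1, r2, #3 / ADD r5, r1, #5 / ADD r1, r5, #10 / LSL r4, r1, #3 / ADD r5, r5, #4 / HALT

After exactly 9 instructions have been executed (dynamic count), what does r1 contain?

after MOV r2, #8: r2=8
after MOV r4, #27: r4=27
after MOV r1, #25: r1=25
after MOV r5, #8: r5=8
after ADD r2, r4, r5: r2=27+8=35
after AND r1, r2, #3: r1=35&3=3
after ADD r5, r1, #5: r5=3+5=8
after ADD r1, r5, #10: r1=8+10=18
after LSL r4, r1, #3: r4=18<<3=144
After step 9: r1 = 18.

18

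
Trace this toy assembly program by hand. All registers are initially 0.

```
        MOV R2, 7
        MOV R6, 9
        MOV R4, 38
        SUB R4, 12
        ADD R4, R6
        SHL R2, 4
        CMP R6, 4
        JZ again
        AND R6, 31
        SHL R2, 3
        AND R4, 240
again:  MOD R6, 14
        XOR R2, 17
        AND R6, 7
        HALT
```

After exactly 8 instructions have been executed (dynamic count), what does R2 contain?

112

R2=7
R6=9
R4=38
R4=38-12=26
R4=26+9=35
R2=7<<4=112
CMP R6, 4  (cmp 9,4)
JZ again: not taken
After step 8: R2 = 112.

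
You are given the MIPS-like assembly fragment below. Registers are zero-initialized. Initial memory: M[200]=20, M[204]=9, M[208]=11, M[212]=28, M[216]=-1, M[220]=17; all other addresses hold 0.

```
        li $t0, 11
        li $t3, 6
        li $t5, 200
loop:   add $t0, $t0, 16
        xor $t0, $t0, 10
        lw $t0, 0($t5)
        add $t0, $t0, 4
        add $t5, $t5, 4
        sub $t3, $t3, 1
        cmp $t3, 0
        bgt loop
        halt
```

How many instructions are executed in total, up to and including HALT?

$t0=11
$t3=6
$t5=200
$t0=11+16=27
$t0=27^10=17
$t0=M[200]=20
$t0=20+4=24
$t5=200+4=204
$t3=6-1=5
cmp $t3, 0  (cmp 5,0)
bgt loop: taken
$t0=24+16=40
$t0=40^10=34
$t0=M[204]=9
$t0=9+4=13
$t5=204+4=208
$t3=5-1=4
cmp $t3, 0  (cmp 4,0)
bgt loop: taken
$t0=13+16=29
$t0=29^10=23
$t0=M[208]=11
$t0=11+4=15
$t5=208+4=212
$t3=4-1=3
cmp $t3, 0  (cmp 3,0)
bgt loop: taken
$t0=15+16=31
$t0=31^10=21
$t0=M[212]=28
$t0=28+4=32
$t5=212+4=216
$t3=3-1=2
cmp $t3, 0  (cmp 2,0)
bgt loop: taken
$t0=32+16=48
$t0=48^10=58
$t0=M[216]=-1
$t0=(-1)+4=3
$t5=216+4=220
$t3=2-1=1
cmp $t3, 0  (cmp 1,0)
bgt loop: taken
$t0=3+16=19
$t0=19^10=25
$t0=M[220]=17
$t0=17+4=21
$t5=220+4=224
$t3=1-1=0
cmp $t3, 0  (cmp 0,0)
bgt loop: not taken
halt.
Total executed instructions: 52.

52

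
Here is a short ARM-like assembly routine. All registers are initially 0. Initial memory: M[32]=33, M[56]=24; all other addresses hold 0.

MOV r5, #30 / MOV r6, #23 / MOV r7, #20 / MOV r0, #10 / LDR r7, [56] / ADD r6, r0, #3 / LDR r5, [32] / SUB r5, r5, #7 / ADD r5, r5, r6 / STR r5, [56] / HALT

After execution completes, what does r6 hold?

after MOV r5, #30: r5=30
after MOV r6, #23: r6=23
after MOV r7, #20: r7=20
after MOV r0, #10: r0=10
after LDR r7, [56]: r7=M[56]=24
after ADD r6, r0, #3: r6=10+3=13
after LDR r5, [32]: r5=M[32]=33
after SUB r5, r5, #7: r5=33-7=26
after ADD r5, r5, r6: r5=26+13=39
STR r5, [56] → M[56]=39
halt.

13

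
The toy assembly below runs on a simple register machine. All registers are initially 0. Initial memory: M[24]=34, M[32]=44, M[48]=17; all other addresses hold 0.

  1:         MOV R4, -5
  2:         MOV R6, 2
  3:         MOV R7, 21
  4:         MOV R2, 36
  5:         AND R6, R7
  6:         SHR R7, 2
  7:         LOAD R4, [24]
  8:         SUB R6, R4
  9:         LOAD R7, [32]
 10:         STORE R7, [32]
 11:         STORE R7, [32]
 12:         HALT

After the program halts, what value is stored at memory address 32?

R4=-5
R6=2
R7=21
R2=36
R6=2&21=0
R7=21>>2=5
R4=M[24]=34
R6=0-34=-34
R7=M[32]=44
STORE R7, [32] → M[32]=44
STORE R7, [32] → M[32]=44
halt.

44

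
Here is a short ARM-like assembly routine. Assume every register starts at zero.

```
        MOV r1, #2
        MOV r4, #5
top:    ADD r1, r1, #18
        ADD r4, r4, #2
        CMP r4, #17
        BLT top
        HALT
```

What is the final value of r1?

MOV r1, #2 → r1=2
MOV r4, #5 → r4=5
ADD r1, r1, #18 → r1=2+18=20
ADD r4, r4, #2 → r4=5+2=7
CMP r4, #17  (cmp 7,17)
BLT top: taken
ADD r1, r1, #18 → r1=20+18=38
ADD r4, r4, #2 → r4=7+2=9
CMP r4, #17  (cmp 9,17)
BLT top: taken
ADD r1, r1, #18 → r1=38+18=56
ADD r4, r4, #2 → r4=9+2=11
CMP r4, #17  (cmp 11,17)
BLT top: taken
ADD r1, r1, #18 → r1=56+18=74
ADD r4, r4, #2 → r4=11+2=13
CMP r4, #17  (cmp 13,17)
BLT top: taken
ADD r1, r1, #18 → r1=74+18=92
ADD r4, r4, #2 → r4=13+2=15
CMP r4, #17  (cmp 15,17)
BLT top: taken
ADD r1, r1, #18 → r1=92+18=110
ADD r4, r4, #2 → r4=15+2=17
CMP r4, #17  (cmp 17,17)
BLT top: not taken
halt.

110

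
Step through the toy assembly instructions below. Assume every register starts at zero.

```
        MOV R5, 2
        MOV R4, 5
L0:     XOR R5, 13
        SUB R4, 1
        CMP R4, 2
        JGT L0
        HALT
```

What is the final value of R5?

R5=2
R4=5
R5=2^13=15
R4=5-1=4
CMP R4, 2  (cmp 4,2)
JGT L0: taken
R5=15^13=2
R4=4-1=3
CMP R4, 2  (cmp 3,2)
JGT L0: taken
R5=2^13=15
R4=3-1=2
CMP R4, 2  (cmp 2,2)
JGT L0: not taken
halt.

15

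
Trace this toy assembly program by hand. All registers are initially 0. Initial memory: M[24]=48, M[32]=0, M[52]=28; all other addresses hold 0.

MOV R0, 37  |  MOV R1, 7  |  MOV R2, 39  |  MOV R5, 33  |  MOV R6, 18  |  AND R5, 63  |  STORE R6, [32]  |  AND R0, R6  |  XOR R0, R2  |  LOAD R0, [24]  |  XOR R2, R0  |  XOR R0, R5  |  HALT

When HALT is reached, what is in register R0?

MOV R0, 37 → R0=37
MOV R1, 7 → R1=7
MOV R2, 39 → R2=39
MOV R5, 33 → R5=33
MOV R6, 18 → R6=18
AND R5, 63 → R5=33&63=33
STORE R6, [32] → M[32]=18
AND R0, R6 → R0=37&18=0
XOR R0, R2 → R0=0^39=39
LOAD R0, [24] → R0=M[24]=48
XOR R2, R0 → R2=39^48=23
XOR R0, R5 → R0=48^33=17
halt.

17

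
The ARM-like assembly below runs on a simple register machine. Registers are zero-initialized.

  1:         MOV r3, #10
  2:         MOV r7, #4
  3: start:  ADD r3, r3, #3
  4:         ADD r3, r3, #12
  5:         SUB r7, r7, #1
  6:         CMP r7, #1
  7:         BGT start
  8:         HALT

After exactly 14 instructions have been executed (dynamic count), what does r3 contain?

55

r3=10
r7=4
r3=10+3=13
r3=13+12=25
r7=4-1=3
CMP r7, #1  (cmp 3,1)
BGT start: taken
r3=25+3=28
r3=28+12=40
r7=3-1=2
CMP r7, #1  (cmp 2,1)
BGT start: taken
r3=40+3=43
r3=43+12=55
After step 14: r3 = 55.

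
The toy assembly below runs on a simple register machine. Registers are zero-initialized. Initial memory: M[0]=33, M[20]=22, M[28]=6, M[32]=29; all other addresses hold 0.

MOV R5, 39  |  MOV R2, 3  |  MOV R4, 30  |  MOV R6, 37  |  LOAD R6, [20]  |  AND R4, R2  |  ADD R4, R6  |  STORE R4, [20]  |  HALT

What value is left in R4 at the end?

24

R5=39
R2=3
R4=30
R6=37
R6=M[20]=22
R4=30&3=2
R4=2+22=24
STORE R4, [20] → M[20]=24
halt.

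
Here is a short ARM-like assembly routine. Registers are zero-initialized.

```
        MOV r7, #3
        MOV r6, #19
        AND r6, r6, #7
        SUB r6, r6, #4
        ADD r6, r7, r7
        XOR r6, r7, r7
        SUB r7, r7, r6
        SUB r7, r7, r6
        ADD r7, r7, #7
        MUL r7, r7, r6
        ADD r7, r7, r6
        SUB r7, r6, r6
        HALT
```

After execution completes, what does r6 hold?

0

MOV r7, #3 → r7=3
MOV r6, #19 → r6=19
AND r6, r6, #7 → r6=19&7=3
SUB r6, r6, #4 → r6=3-4=-1
ADD r6, r7, r7 → r6=3+3=6
XOR r6, r7, r7 → r6=3^3=0
SUB r7, r7, r6 → r7=3-0=3
SUB r7, r7, r6 → r7=3-0=3
ADD r7, r7, #7 → r7=3+7=10
MUL r7, r7, r6 → r7=10*0=0
ADD r7, r7, r6 → r7=0+0=0
SUB r7, r6, r6 → r7=0-0=0
halt.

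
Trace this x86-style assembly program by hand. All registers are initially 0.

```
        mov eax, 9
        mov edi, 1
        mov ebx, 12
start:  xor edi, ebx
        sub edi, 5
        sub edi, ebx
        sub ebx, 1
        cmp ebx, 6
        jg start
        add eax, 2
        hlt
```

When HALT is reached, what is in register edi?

-89

eax=9
edi=1
ebx=12
edi=1^12=13
edi=13-5=8
edi=8-12=-4
ebx=12-1=11
cmp ebx, 6  (cmp 11,6)
jg start: taken
edi=(-4)^11=-9
edi=(-9)-5=-14
edi=(-14)-11=-25
ebx=11-1=10
cmp ebx, 6  (cmp 10,6)
jg start: taken
edi=(-25)^10=-19
edi=(-19)-5=-24
edi=(-24)-10=-34
ebx=10-1=9
cmp ebx, 6  (cmp 9,6)
jg start: taken
edi=(-34)^9=-41
edi=(-41)-5=-46
edi=(-46)-9=-55
ebx=9-1=8
cmp ebx, 6  (cmp 8,6)
jg start: taken
edi=(-55)^8=-63
edi=(-63)-5=-68
edi=(-68)-8=-76
ebx=8-1=7
cmp ebx, 6  (cmp 7,6)
jg start: taken
edi=(-76)^7=-77
edi=(-77)-5=-82
edi=(-82)-7=-89
ebx=7-1=6
cmp ebx, 6  (cmp 6,6)
jg start: not taken
eax=9+2=11
halt.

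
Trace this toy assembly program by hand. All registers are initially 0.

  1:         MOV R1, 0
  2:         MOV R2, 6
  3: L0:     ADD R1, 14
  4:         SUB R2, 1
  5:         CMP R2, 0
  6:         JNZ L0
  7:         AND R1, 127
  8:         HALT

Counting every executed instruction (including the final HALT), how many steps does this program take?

28

MOV R1, 0 → R1=0
MOV R2, 6 → R2=6
ADD R1, 14 → R1=0+14=14
SUB R2, 1 → R2=6-1=5
CMP R2, 0  (cmp 5,0)
JNZ L0: taken
ADD R1, 14 → R1=14+14=28
SUB R2, 1 → R2=5-1=4
CMP R2, 0  (cmp 4,0)
JNZ L0: taken
ADD R1, 14 → R1=28+14=42
SUB R2, 1 → R2=4-1=3
CMP R2, 0  (cmp 3,0)
JNZ L0: taken
ADD R1, 14 → R1=42+14=56
SUB R2, 1 → R2=3-1=2
CMP R2, 0  (cmp 2,0)
JNZ L0: taken
ADD R1, 14 → R1=56+14=70
SUB R2, 1 → R2=2-1=1
CMP R2, 0  (cmp 1,0)
JNZ L0: taken
ADD R1, 14 → R1=70+14=84
SUB R2, 1 → R2=1-1=0
CMP R2, 0  (cmp 0,0)
JNZ L0: not taken
AND R1, 127 → R1=84&127=84
halt.
Total executed instructions: 28.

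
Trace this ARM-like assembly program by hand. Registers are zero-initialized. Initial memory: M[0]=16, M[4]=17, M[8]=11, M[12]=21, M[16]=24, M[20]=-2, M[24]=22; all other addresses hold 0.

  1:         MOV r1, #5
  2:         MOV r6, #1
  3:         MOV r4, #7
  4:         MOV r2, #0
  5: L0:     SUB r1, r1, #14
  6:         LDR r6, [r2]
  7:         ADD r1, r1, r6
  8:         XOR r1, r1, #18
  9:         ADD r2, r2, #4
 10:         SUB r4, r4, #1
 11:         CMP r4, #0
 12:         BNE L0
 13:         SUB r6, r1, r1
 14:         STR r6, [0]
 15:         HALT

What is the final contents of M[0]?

0

r1=5
r6=1
r4=7
r2=0
r1=5-14=-9
r6=M[0]=16
r1=(-9)+16=7
r1=7^18=21
r2=0+4=4
r4=7-1=6
CMP r4, #0  (cmp 6,0)
BNE L0: taken
r1=21-14=7
r6=M[4]=17
r1=7+17=24
r1=24^18=10
r2=4+4=8
r4=6-1=5
CMP r4, #0  (cmp 5,0)
BNE L0: taken
r1=10-14=-4
r6=M[8]=11
r1=(-4)+11=7
r1=7^18=21
r2=8+4=12
r4=5-1=4
CMP r4, #0  (cmp 4,0)
BNE L0: taken
r1=21-14=7
r6=M[12]=21
r1=7+21=28
r1=28^18=14
r2=12+4=16
r4=4-1=3
CMP r4, #0  (cmp 3,0)
BNE L0: taken
r1=14-14=0
r6=M[16]=24
r1=0+24=24
r1=24^18=10
r2=16+4=20
r4=3-1=2
CMP r4, #0  (cmp 2,0)
BNE L0: taken
r1=10-14=-4
r6=M[20]=-2
r1=(-4)+(-2)=-6
r1=(-6)^18=-24
r2=20+4=24
r4=2-1=1
CMP r4, #0  (cmp 1,0)
BNE L0: taken
r1=(-24)-14=-38
r6=M[24]=22
r1=(-38)+22=-16
r1=(-16)^18=-30
r2=24+4=28
r4=1-1=0
CMP r4, #0  (cmp 0,0)
BNE L0: not taken
r6=(-30)-(-30)=0
STR r6, [0] → M[0]=0
halt.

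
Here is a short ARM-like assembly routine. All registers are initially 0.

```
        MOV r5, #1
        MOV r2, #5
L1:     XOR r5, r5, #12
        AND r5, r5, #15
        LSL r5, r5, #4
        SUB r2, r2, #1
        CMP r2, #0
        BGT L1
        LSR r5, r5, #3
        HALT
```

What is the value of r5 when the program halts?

24

r5=1
r2=5
r5=1^12=13
r5=13&15=13
r5=13<<4=208
r2=5-1=4
CMP r2, #0  (cmp 4,0)
BGT L1: taken
r5=208^12=220
r5=220&15=12
r5=12<<4=192
r2=4-1=3
CMP r2, #0  (cmp 3,0)
BGT L1: taken
r5=192^12=204
r5=204&15=12
r5=12<<4=192
r2=3-1=2
CMP r2, #0  (cmp 2,0)
BGT L1: taken
r5=192^12=204
r5=204&15=12
r5=12<<4=192
r2=2-1=1
CMP r2, #0  (cmp 1,0)
BGT L1: taken
r5=192^12=204
r5=204&15=12
r5=12<<4=192
r2=1-1=0
CMP r2, #0  (cmp 0,0)
BGT L1: not taken
r5=192>>3=24
halt.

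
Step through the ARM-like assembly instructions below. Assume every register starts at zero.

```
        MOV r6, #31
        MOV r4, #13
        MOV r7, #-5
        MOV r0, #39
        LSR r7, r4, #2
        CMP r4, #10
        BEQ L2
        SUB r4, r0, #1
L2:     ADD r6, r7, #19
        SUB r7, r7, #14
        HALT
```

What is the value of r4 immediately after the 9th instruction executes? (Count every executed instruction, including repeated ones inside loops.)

after MOV r6, #31: r6=31
after MOV r4, #13: r4=13
after MOV r7, #-5: r7=-5
after MOV r0, #39: r0=39
after LSR r7, r4, #2: r7=13>>2=3
CMP r4, #10  (cmp 13,10)
BEQ L2: not taken
after SUB r4, r0, #1: r4=39-1=38
after ADD r6, r7, #19: r6=3+19=22
After step 9: r4 = 38.

38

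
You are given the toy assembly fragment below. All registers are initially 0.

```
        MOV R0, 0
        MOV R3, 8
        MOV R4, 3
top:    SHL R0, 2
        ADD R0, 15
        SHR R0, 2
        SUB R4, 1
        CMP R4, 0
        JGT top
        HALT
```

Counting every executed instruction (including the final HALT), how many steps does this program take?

22

MOV R0, 0 → R0=0
MOV R3, 8 → R3=8
MOV R4, 3 → R4=3
SHL R0, 2 → R0=0<<2=0
ADD R0, 15 → R0=0+15=15
SHR R0, 2 → R0=15>>2=3
SUB R4, 1 → R4=3-1=2
CMP R4, 0  (cmp 2,0)
JGT top: taken
SHL R0, 2 → R0=3<<2=12
ADD R0, 15 → R0=12+15=27
SHR R0, 2 → R0=27>>2=6
SUB R4, 1 → R4=2-1=1
CMP R4, 0  (cmp 1,0)
JGT top: taken
SHL R0, 2 → R0=6<<2=24
ADD R0, 15 → R0=24+15=39
SHR R0, 2 → R0=39>>2=9
SUB R4, 1 → R4=1-1=0
CMP R4, 0  (cmp 0,0)
JGT top: not taken
halt.
Total executed instructions: 22.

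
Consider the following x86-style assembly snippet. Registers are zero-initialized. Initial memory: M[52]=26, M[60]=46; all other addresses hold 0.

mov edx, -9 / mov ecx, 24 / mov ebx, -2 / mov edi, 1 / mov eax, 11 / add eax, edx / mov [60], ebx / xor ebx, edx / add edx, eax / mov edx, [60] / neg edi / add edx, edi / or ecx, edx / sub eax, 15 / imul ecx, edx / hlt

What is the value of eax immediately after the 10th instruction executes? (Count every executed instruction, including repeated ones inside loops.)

2

mov edx, -9 → edx=-9
mov ecx, 24 → ecx=24
mov ebx, -2 → ebx=-2
mov edi, 1 → edi=1
mov eax, 11 → eax=11
add eax, edx → eax=11+(-9)=2
mov [60], ebx → M[60]=-2
xor ebx, edx → ebx=(-2)^(-9)=9
add edx, eax → edx=(-9)+2=-7
mov edx, [60] → edx=M[60]=-2
After step 10: eax = 2.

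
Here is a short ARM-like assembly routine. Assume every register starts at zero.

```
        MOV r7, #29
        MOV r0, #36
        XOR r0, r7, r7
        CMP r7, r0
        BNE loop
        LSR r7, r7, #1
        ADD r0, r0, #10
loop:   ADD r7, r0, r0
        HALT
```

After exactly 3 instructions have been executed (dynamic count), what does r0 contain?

MOV r7, #29 → r7=29
MOV r0, #36 → r0=36
XOR r0, r7, r7 → r0=29^29=0
After step 3: r0 = 0.

0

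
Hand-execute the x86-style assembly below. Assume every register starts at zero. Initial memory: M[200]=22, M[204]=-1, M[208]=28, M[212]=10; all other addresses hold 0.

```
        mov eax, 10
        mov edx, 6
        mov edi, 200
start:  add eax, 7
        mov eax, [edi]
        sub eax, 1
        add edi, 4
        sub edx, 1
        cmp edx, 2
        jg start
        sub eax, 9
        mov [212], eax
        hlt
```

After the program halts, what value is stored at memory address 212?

0

mov eax, 10 → eax=10
mov edx, 6 → edx=6
mov edi, 200 → edi=200
add eax, 7 → eax=10+7=17
mov eax, [edi] → eax=M[200]=22
sub eax, 1 → eax=22-1=21
add edi, 4 → edi=200+4=204
sub edx, 1 → edx=6-1=5
cmp edx, 2  (cmp 5,2)
jg start: taken
add eax, 7 → eax=21+7=28
mov eax, [edi] → eax=M[204]=-1
sub eax, 1 → eax=(-1)-1=-2
add edi, 4 → edi=204+4=208
sub edx, 1 → edx=5-1=4
cmp edx, 2  (cmp 4,2)
jg start: taken
add eax, 7 → eax=(-2)+7=5
mov eax, [edi] → eax=M[208]=28
sub eax, 1 → eax=28-1=27
add edi, 4 → edi=208+4=212
sub edx, 1 → edx=4-1=3
cmp edx, 2  (cmp 3,2)
jg start: taken
add eax, 7 → eax=27+7=34
mov eax, [edi] → eax=M[212]=10
sub eax, 1 → eax=10-1=9
add edi, 4 → edi=212+4=216
sub edx, 1 → edx=3-1=2
cmp edx, 2  (cmp 2,2)
jg start: not taken
sub eax, 9 → eax=9-9=0
mov [212], eax → M[212]=0
halt.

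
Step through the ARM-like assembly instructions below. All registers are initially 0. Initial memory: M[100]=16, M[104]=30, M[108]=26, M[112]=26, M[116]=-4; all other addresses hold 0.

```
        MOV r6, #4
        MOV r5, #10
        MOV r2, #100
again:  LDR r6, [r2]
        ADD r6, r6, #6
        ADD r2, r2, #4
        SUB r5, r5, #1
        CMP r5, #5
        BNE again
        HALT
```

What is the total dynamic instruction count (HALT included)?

MOV r6, #4 → r6=4
MOV r5, #10 → r5=10
MOV r2, #100 → r2=100
LDR r6, [r2] → r6=M[100]=16
ADD r6, r6, #6 → r6=16+6=22
ADD r2, r2, #4 → r2=100+4=104
SUB r5, r5, #1 → r5=10-1=9
CMP r5, #5  (cmp 9,5)
BNE again: taken
LDR r6, [r2] → r6=M[104]=30
ADD r6, r6, #6 → r6=30+6=36
ADD r2, r2, #4 → r2=104+4=108
SUB r5, r5, #1 → r5=9-1=8
CMP r5, #5  (cmp 8,5)
BNE again: taken
LDR r6, [r2] → r6=M[108]=26
ADD r6, r6, #6 → r6=26+6=32
ADD r2, r2, #4 → r2=108+4=112
SUB r5, r5, #1 → r5=8-1=7
CMP r5, #5  (cmp 7,5)
BNE again: taken
LDR r6, [r2] → r6=M[112]=26
ADD r6, r6, #6 → r6=26+6=32
ADD r2, r2, #4 → r2=112+4=116
SUB r5, r5, #1 → r5=7-1=6
CMP r5, #5  (cmp 6,5)
BNE again: taken
LDR r6, [r2] → r6=M[116]=-4
ADD r6, r6, #6 → r6=(-4)+6=2
ADD r2, r2, #4 → r2=116+4=120
SUB r5, r5, #1 → r5=6-1=5
CMP r5, #5  (cmp 5,5)
BNE again: not taken
halt.
Total executed instructions: 34.

34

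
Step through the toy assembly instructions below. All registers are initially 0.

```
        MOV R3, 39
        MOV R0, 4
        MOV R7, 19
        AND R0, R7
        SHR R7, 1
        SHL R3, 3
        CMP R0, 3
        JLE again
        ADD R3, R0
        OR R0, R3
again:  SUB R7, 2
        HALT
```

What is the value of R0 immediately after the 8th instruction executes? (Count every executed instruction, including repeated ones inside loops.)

0

MOV R3, 39 → R3=39
MOV R0, 4 → R0=4
MOV R7, 19 → R7=19
AND R0, R7 → R0=4&19=0
SHR R7, 1 → R7=19>>1=9
SHL R3, 3 → R3=39<<3=312
CMP R0, 3  (cmp 0,3)
JLE again: taken
After step 8: R0 = 0.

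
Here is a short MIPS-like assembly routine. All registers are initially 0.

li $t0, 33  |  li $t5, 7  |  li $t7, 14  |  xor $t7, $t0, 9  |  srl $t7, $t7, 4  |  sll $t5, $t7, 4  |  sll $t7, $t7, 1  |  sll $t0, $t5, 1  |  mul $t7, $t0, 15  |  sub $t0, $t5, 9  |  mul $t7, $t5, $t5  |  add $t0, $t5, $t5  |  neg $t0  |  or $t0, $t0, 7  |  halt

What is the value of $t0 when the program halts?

li $t0, 33 → $t0=33
li $t5, 7 → $t5=7
li $t7, 14 → $t7=14
xor $t7, $t0, 9 → $t7=33^9=40
srl $t7, $t7, 4 → $t7=40>>4=2
sll $t5, $t7, 4 → $t5=2<<4=32
sll $t7, $t7, 1 → $t7=2<<1=4
sll $t0, $t5, 1 → $t0=32<<1=64
mul $t7, $t0, 15 → $t7=64*15=960
sub $t0, $t5, 9 → $t0=32-9=23
mul $t7, $t5, $t5 → $t7=32*32=1024
add $t0, $t5, $t5 → $t0=32+32=64
neg $t0 → $t0=-(64)=-64
or $t0, $t0, 7 → $t0=(-64)|7=-57
halt.

-57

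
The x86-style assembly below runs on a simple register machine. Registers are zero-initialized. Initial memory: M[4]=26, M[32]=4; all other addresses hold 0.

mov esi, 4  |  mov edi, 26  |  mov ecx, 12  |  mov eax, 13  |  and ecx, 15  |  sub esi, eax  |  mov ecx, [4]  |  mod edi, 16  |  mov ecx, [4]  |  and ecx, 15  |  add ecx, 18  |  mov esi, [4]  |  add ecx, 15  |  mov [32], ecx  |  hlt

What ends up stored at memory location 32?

43

esi=4
edi=26
ecx=12
eax=13
ecx=12&15=12
esi=4-13=-9
ecx=M[4]=26
edi=26%16=10
ecx=M[4]=26
ecx=26&15=10
ecx=10+18=28
esi=M[4]=26
ecx=28+15=43
mov [32], ecx → M[32]=43
halt.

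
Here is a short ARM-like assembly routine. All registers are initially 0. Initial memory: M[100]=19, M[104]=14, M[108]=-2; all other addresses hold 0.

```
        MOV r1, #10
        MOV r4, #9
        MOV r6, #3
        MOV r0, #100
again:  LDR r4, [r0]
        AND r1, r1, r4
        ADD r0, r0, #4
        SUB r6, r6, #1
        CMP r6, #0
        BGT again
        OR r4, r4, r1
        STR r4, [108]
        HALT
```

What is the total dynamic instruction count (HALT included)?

r1=10
r4=9
r6=3
r0=100
r4=M[100]=19
r1=10&19=2
r0=100+4=104
r6=3-1=2
CMP r6, #0  (cmp 2,0)
BGT again: taken
r4=M[104]=14
r1=2&14=2
r0=104+4=108
r6=2-1=1
CMP r6, #0  (cmp 1,0)
BGT again: taken
r4=M[108]=-2
r1=2&(-2)=2
r0=108+4=112
r6=1-1=0
CMP r6, #0  (cmp 0,0)
BGT again: not taken
r4=(-2)|2=-2
STR r4, [108] → M[108]=-2
halt.
Total executed instructions: 25.

25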